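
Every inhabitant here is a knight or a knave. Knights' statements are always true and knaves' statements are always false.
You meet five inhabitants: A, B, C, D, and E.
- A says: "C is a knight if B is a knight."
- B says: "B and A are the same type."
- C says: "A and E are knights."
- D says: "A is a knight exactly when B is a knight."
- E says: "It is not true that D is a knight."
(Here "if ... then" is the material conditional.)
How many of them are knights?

3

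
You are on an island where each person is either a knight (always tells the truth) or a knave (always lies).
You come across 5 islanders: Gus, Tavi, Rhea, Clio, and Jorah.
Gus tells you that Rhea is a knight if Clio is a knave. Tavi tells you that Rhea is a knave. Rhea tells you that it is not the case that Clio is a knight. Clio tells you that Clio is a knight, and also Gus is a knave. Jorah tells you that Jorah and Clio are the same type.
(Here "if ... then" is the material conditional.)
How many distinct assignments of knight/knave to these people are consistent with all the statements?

0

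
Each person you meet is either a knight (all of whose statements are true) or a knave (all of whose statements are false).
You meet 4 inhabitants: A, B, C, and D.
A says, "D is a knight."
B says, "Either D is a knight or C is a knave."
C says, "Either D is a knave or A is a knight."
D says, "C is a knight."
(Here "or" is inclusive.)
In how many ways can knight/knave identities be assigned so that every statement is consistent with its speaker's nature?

Consistent assignments:
  A=knight, B=knight, C=knight, D=knight

1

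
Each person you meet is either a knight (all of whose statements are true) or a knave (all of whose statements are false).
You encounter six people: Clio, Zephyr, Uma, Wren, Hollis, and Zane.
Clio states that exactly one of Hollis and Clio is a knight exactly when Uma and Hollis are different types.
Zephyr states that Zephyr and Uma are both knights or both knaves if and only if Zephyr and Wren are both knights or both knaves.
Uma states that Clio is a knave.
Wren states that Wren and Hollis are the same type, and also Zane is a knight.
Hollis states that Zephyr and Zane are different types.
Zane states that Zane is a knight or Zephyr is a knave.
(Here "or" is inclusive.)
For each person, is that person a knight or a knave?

Clio is a knave, Zephyr is a knave, Uma is a knight, Wren is a knave, Hollis is a knight, and Zane is a knight.

As a knave, Clio's statement "exactly one of Hollis and Clio is a knight exactly when Uma and Hollis are different types" should be false; it is.
Zephyr is a knave, so "Zephyr and Uma are both knights or both knaves if and only if Zephyr and Wren are both knights or both knaves" must be false — and it is.
Uma is a knight; "Clio is a knave" is true, as required.
Wren is a knave, and the claim "Wren and Hollis are the same type, and also Zane is a knight" is indeed false.
Hollis is a knight, so "Zephyr and Zane are different types" must be true — and it is.
Zane is a knight, and the claim "Zane is a knight or Zephyr is a knave" is indeed true.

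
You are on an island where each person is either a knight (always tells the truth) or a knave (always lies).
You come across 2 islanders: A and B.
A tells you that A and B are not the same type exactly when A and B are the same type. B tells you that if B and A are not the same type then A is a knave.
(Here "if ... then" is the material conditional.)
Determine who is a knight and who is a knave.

As a knave, A's statement "A and B are not the same type exactly when A and B are the same type" should be False; it is.
B is a knight, and the claim "if B and A are not the same type then A is a knave" is indeed True.

Knights: B. Knaves: A.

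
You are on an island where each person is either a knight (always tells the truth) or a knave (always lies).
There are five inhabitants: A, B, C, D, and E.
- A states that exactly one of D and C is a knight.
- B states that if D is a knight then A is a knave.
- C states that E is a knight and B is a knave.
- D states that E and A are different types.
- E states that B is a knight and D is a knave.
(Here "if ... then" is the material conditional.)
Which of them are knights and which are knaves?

A is a knight, B is a knave, C is a knave, D is a knight, and E is a knave.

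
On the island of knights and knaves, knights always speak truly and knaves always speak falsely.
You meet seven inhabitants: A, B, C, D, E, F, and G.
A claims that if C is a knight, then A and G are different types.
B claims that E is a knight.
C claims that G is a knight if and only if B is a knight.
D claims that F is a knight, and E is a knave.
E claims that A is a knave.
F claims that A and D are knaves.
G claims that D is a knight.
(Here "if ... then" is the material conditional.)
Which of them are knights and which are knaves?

Knights: A and C. Knaves: B, D, E, F, and G.

As a knight, A's statement "if C is a knight, then A and G are different types" should be True; it is.
B is a knave, so "E is a knight" must be false — and it is.
C is a knight; "G is a knight if and only if B is a knight" is True, as required.
As a knave, D's statement "F is a knight, and E is a knave" should be false; it is.
E (knave): "A is a knave" — false. ✓
F is a knave, so "A and D are knaves" must be false — and it is.
Since G is a knave, "D is a knight" needs to be false, which holds.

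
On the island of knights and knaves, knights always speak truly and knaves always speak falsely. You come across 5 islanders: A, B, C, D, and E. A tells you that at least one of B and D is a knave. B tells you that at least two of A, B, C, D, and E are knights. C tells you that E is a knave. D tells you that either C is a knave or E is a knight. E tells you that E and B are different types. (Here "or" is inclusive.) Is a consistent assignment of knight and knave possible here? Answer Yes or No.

No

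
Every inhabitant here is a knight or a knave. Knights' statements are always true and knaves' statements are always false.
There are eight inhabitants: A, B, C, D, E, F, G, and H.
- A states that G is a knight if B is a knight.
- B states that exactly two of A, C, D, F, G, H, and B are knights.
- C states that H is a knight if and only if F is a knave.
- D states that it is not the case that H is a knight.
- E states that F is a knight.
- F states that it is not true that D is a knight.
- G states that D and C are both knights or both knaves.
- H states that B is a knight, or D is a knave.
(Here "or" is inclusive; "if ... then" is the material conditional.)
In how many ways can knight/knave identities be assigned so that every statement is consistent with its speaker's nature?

1

Consistent assignments:
  A=knight, B=knave, C=knave, D=knave, E=knight, F=knight, G=knight, H=knight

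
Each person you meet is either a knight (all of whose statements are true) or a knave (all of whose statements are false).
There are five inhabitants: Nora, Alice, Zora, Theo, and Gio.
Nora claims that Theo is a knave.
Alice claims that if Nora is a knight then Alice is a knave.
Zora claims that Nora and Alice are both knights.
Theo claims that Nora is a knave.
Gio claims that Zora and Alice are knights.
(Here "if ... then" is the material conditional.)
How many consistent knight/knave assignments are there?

1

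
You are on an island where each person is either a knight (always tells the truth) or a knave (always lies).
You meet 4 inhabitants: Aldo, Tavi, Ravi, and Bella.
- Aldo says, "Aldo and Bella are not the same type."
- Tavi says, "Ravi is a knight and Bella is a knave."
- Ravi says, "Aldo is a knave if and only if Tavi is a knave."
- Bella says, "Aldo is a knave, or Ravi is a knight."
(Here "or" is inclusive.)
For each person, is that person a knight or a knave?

Aldo is a knight; "Aldo and Bella are not the same type" is True, as required.
As a knave, Tavi's statement "Ravi is a knight and Bella is a knave" should be False; it is.
Ravi is a knave; "Aldo is a knave if and only if Tavi is a knave" is False, as required.
Since Bella is a knave, "Aldo is a knave, or Ravi is a knight" needs to be False, which holds.

Knights: Aldo. Knaves: Tavi, Ravi, and Bella.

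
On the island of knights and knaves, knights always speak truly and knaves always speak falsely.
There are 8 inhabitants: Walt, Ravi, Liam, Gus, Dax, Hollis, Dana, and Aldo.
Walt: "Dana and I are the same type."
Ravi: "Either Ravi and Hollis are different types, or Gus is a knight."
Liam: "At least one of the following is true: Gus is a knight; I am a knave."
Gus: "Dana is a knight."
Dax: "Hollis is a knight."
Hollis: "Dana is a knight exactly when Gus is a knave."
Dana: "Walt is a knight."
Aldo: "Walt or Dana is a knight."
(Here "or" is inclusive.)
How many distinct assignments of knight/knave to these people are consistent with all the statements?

1

Consistent assignments:
  Walt=knight, Ravi=knight, Liam=knight, Gus=knight, Dax=knave, Hollis=knave, Dana=knight, Aldo=knight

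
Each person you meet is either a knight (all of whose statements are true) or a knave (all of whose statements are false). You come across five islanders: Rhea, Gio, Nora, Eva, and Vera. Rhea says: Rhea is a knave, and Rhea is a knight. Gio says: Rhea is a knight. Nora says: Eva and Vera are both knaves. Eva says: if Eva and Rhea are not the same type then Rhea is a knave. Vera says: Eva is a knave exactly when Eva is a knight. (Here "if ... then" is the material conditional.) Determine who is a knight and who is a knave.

Knights: Eva. Knaves: Rhea, Gio, Nora, and Vera.

Rhea is a knave, and the claim "Rhea is a knave, and Rhea is a knight" is indeed False.
As a knave, Gio's statement "Rhea is a knight" should be False; it is.
As a knave, Nora's statement "Eva and Vera are both knaves" should be False; it is.
Since Eva is a knight, "if Eva and Rhea are not the same type then Rhea is a knave" needs to be true, which holds.
Since Vera is a knave, "Eva is a knave exactly when Eva is a knight" needs to be False, which holds.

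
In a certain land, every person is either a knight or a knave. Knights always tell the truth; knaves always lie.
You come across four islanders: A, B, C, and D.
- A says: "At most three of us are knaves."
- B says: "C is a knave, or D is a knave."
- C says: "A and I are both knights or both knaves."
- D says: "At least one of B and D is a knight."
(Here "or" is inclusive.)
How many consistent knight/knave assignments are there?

2

Consistent assignments:
  A=knight, B=knight, C=knave, D=knight
  A=knight, B=knave, C=knight, D=knight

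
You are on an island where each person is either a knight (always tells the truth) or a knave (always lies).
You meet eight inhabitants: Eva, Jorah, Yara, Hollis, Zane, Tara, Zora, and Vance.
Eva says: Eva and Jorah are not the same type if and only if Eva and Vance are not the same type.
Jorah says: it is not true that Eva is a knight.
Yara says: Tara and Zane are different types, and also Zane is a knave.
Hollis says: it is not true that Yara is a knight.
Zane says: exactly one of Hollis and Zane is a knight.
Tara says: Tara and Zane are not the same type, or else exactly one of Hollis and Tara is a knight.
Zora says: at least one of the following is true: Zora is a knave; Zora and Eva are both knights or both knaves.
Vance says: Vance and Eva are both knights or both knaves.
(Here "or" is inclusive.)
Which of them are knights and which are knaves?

Eva (knight): "Eva and Jorah are not the same type if and only if Eva and Vance are not the same type" — true. ✓
Jorah (knave): "it is not true that Eva is a knight" — False. ✓
Since Yara is a knight, "Tara and Zane are different types, and also Zane is a knave" needs to be true, which holds.
Hollis is a knave, so "it is not true that Yara is a knight" must be False — and it is.
Zane is a knave; "exactly one of Hollis and Zane is a knight" is False, as required.
As a knight, Tara's statement "Tara and Zane are not the same type, or else exactly one of Hollis and Tara is a knight" should be true; it is.
Since Zora is a knight, "at least one of the following is true: Zora is a knave; Zora and Eva are both knights or both knaves" needs to be true, which holds.
Vance is a knave, so "Vance and Eva are both knights or both knaves" must be False — and it is.

Eva is a knight, Jorah is a knave, Yara is a knight, Hollis is a knave, Zane is a knave, Tara is a knight, Zora is a knight, and Vance is a knave.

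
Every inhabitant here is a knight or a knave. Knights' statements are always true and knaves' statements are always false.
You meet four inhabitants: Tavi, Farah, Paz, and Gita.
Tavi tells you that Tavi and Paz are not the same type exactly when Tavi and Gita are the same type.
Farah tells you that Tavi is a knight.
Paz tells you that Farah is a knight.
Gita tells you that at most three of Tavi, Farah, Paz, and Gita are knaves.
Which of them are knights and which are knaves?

Tavi is a knave, Farah is a knave, Paz is a knave, and Gita is a knave.

Suppose Tavi is a knight. Then Tavi's statement "Tavi and Paz are not the same type exactly when Tavi and Gita are the same type" would have to be true. Checking the 8 ways to assign the others, none is consistent with every speaker.
(For instance, with Farah=knave, Paz=knave, Gita=knave, Tavi's claim "Tavi and Paz are not the same type exactly when Tavi and Gita are the same type" comes out false where it would need to be true.)
So Tavi must be a knave, making "Tavi and Paz are not the same type exactly when Tavi and Gita are the same type" false. Taking Tavi=knave, Farah=knave, Paz=knave, Gita=knave, each remaining statement checks out:
  Farah (knave): "Tavi is a knight" — false. ✓
  Paz (knave): "Farah is a knight" — false. ✓
  Gita (knave): "at most three of Tavi, Farah, Paz, and Gita are knaves" — false. ✓
This is the unique consistent assignment.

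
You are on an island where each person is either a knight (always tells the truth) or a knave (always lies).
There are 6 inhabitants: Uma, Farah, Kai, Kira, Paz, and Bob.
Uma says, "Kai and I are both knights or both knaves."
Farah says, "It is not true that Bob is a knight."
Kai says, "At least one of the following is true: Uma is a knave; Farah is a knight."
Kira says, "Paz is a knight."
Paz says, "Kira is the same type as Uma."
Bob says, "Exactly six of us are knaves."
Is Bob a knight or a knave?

Bob is a knave.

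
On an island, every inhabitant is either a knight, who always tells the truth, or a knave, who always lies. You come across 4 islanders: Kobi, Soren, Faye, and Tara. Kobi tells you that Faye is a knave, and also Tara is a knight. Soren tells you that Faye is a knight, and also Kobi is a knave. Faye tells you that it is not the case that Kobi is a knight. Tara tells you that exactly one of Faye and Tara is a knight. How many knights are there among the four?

2

The unique consistent assignment is Kobi=knight, Soren=knave, Faye=knave, Tara=knight.
That has 2 knights.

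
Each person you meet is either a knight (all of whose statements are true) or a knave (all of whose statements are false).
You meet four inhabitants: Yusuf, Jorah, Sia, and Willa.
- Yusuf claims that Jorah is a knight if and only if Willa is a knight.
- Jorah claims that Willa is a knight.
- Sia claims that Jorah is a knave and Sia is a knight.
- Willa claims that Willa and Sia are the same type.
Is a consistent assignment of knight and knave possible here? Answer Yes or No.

Yes

One consistent assignment: Yusuf=knight, Jorah=knave, Sia=knight, Willa=knave.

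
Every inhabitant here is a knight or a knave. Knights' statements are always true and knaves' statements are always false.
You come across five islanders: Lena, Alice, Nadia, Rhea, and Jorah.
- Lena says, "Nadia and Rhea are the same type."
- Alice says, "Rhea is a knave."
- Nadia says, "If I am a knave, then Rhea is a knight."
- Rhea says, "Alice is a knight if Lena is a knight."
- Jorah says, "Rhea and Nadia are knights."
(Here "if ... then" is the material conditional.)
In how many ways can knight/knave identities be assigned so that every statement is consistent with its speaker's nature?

0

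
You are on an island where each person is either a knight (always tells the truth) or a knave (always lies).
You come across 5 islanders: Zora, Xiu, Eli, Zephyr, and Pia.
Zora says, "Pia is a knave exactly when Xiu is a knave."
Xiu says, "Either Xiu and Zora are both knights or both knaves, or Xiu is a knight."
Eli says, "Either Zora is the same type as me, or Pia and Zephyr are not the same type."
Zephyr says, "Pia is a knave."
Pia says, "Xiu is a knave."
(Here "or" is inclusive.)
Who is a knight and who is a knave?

Zora is a knave, Xiu is a knight, Eli is a knight, Zephyr is a knight, and Pia is a knave.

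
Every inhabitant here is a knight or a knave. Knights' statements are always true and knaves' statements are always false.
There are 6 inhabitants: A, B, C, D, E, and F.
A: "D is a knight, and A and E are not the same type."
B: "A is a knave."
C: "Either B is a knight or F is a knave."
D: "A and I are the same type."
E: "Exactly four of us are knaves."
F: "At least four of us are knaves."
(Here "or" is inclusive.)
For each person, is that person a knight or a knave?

A is a knight, B is a knave, C is a knight, D is a knight, E is a knave, and F is a knave.

As a knight, A's statement "D is a knight, and A and E are not the same type" should be true; it is.
B is a knave, so "A is a knave" must be False — and it is.
C is a knight, so "either B is a knight or F is a knave" must be true — and it is.
D is a knight, and the claim "A and I are the same type" is indeed true.
Since E is a knave, "exactly four of us are knaves" needs to be False, which holds.
F is a knave, and the claim "at least four of us are knaves" is indeed False.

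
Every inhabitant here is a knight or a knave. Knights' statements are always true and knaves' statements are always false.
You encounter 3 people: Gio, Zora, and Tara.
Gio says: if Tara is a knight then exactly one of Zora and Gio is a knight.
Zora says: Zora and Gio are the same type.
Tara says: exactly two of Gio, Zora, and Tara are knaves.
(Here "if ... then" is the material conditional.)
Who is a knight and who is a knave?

Gio is a knight, Zora is a knight, and Tara is a knave.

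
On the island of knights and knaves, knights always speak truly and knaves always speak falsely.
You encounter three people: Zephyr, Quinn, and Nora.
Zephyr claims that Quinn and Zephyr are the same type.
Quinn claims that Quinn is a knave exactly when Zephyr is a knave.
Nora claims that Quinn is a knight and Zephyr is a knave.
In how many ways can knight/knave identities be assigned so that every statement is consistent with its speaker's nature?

1

Consistent assignments:
  Zephyr=knight, Quinn=knight, Nora=knave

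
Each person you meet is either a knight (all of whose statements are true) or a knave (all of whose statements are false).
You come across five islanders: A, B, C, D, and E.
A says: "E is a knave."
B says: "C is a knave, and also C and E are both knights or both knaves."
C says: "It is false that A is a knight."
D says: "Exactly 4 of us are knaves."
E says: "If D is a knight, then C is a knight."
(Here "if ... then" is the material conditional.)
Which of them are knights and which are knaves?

Suppose A is a knight. Then A's statement "E is a knave" would have to be true. Checking the 16 ways to assign the others, none is consistent with every speaker.
(For instance, with B=knave, C=knight, D=knave, E=knight, A's claim "E is a knave" comes out false where it would need to be true.)
So A must be a knave, making "E is a knave" false. Taking A=knave, B=knave, C=knight, D=knave, E=knight, each remaining statement checks out:
  B (knave): "C is a knave, and also C and E are both knights or both knaves" — false. ✓
  C (knight): "it is false that A is a knight" — true. ✓
  D (knave): "exactly 4 of us are knaves" — false. ✓
  E (knight): "if D is a knight, then C is a knight" — true. ✓
This is the unique consistent assignment.

A is a knave, B is a knave, C is a knight, D is a knave, and E is a knight.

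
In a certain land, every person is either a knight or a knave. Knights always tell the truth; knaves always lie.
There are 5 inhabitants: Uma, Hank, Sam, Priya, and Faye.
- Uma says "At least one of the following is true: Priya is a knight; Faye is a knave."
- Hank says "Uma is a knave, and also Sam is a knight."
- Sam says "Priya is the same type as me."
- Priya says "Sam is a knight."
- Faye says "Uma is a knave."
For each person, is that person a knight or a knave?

Uma is a knight, Hank is a knave, Sam is a knight, Priya is a knight, and Faye is a knave.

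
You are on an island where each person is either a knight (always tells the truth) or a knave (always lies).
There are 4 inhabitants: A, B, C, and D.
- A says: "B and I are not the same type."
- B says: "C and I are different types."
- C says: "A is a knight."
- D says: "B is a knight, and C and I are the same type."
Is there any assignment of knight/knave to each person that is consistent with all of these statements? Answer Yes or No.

Yes

One consistent assignment: A=knave, B=knave, C=knave, D=knave.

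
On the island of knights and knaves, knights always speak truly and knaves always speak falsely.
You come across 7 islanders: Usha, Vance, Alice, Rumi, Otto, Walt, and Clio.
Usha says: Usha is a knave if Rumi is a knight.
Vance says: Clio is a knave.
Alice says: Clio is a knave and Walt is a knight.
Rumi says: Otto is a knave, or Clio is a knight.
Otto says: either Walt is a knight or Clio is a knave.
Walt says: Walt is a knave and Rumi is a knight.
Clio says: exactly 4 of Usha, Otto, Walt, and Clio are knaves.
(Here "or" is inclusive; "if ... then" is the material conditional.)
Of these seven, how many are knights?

3

The unique consistent assignment is Usha=knight, Vance=knight, Alice=knave, Rumi=knave, Otto=knight, Walt=knave, Clio=knave.
That has 3 knights.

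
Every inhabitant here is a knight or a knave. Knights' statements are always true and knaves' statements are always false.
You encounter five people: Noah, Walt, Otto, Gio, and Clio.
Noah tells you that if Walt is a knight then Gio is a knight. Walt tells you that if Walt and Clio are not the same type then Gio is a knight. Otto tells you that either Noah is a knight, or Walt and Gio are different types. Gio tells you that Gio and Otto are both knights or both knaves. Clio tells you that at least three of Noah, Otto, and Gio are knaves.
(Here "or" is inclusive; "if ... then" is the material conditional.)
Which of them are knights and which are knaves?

Knights: Noah, Walt, Otto, and Gio. Knaves: Clio.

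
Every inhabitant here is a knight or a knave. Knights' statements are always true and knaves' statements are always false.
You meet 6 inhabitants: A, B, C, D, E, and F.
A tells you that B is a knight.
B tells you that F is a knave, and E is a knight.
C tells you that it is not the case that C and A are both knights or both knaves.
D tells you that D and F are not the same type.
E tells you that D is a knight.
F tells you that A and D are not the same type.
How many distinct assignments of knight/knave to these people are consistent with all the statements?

2

Consistent assignments:
  A=knave, B=knave, C=knight, D=knave, E=knave, F=knave
  A=knave, B=knave, C=knave, D=knave, E=knave, F=knave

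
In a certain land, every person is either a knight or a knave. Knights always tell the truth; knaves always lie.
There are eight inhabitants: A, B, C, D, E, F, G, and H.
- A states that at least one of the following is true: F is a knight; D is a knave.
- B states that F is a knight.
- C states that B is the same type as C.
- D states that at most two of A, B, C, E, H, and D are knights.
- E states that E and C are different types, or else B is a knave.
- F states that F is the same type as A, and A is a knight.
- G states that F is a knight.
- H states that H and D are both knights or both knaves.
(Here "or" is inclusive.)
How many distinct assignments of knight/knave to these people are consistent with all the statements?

0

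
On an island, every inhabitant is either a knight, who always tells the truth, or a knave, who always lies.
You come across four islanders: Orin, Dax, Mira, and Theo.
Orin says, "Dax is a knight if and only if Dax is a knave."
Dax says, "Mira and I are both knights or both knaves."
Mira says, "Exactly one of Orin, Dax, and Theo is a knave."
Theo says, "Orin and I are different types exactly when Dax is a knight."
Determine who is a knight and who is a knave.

Knights: Dax, Mira, and Theo. Knaves: Orin.

Orin (knave): "Dax is a knight if and only if Dax is a knave" — False. ✓
Since Dax is a knight, "Mira and I are both knights or both knaves" needs to be true, which holds.
As a knight, Mira's statement "exactly one of Orin, Dax, and Theo is a knave" should be true; it is.
As a knight, Theo's statement "Orin and I are different types exactly when Dax is a knight" should be true; it is.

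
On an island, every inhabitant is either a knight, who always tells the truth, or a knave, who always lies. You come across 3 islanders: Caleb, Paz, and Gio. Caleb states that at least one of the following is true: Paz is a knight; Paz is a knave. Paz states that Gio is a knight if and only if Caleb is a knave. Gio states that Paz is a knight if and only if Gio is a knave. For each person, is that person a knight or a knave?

Caleb (knight): "at least one of the following is true: Paz is a knight; Paz is a knave" — true. ✓
Since Paz is a knave, "Gio is a knight if and only if Caleb is a knave" needs to be false, which holds.
Gio is a knight; "Paz is a knight if and only if Gio is a knave" is true, as required.

Caleb is a knight, Paz is a knave, and Gio is a knight.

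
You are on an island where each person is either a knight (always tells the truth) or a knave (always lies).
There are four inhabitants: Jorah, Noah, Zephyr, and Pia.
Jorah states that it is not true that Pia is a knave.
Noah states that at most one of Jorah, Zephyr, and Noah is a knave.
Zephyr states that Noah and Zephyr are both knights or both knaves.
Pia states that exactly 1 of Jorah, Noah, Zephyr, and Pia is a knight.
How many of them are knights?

2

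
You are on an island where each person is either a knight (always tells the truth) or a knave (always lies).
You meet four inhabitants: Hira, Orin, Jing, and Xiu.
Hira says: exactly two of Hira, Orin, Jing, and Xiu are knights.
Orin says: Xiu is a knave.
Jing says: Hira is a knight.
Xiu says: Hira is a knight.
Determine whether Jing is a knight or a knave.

Jing is a knave.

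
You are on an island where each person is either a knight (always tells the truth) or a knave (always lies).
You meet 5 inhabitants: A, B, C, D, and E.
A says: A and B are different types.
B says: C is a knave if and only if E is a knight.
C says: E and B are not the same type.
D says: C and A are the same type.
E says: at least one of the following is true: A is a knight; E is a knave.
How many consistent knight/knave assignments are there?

Consistent assignments:
  A=knight, B=knave, C=knight, D=knight, E=knight

1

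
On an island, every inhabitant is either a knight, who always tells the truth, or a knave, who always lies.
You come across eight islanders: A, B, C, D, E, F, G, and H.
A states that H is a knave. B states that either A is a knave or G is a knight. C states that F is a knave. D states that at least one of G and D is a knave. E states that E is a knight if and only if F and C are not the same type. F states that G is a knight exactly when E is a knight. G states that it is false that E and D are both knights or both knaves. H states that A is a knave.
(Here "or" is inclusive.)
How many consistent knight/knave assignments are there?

Consistent assignments:
  A=knight, B=knave, C=knight, D=knight, E=knight, F=knave, G=knave, H=knave
  A=knave, B=knight, C=knight, D=knight, E=knight, F=knave, G=knave, H=knight

2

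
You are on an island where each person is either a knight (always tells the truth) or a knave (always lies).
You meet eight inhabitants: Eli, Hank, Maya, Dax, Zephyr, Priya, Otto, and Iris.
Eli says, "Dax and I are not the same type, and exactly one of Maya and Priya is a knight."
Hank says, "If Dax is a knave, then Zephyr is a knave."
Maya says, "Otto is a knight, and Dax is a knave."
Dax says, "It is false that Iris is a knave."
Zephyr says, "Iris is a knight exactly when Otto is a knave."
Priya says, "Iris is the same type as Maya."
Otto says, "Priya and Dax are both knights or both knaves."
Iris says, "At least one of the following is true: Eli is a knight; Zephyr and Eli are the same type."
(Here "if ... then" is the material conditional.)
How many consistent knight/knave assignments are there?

1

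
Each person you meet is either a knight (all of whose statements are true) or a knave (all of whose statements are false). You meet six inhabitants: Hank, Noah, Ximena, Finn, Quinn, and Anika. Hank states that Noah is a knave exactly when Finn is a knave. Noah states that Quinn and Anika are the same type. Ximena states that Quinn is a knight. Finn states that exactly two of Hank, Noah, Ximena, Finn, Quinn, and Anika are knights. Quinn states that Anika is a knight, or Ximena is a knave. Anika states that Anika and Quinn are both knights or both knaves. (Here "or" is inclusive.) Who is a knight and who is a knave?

Hank is a knave, Noah is a knight, Ximena is a knight, Finn is a knave, Quinn is a knight, and Anika is a knight.

As a knave, Hank's statement "Noah is a knave exactly when Finn is a knave" should be false; it is.
Noah is a knight, and the claim "Quinn and Anika are the same type" is indeed True.
Ximena (knight): "Quinn is a knight" — True. ✓
Finn is a knave; "exactly two of Hank, Noah, Ximena, Finn, Quinn, and Anika are knights" is false, as required.
Since Quinn is a knight, "Anika is a knight, or Ximena is a knave" needs to be True, which holds.
Anika is a knight; "Anika and Quinn are both knights or both knaves" is True, as required.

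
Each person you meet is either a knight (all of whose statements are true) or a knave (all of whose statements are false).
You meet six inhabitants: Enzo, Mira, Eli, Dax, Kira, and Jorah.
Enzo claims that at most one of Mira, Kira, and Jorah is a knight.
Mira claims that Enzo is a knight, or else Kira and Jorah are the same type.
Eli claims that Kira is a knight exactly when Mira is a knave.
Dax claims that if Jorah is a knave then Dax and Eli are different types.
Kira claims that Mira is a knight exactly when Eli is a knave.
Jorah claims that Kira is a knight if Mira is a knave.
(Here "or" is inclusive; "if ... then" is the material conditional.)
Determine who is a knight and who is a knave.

Enzo is a knave, Mira is a knight, Eli is a knave, Dax is a knight, Kira is a knight, and Jorah is a knight.

As a knave, Enzo's statement "at most one of Mira, Kira, and Jorah is a knight" should be False; it is.
Mira is a knight; "Enzo is a knight, or else Kira and Jorah are the same type" is true, as required.
Eli (knave): "Kira is a knight exactly when Mira is a knave" — False. ✓
As a knight, Dax's statement "if Jorah is a knave then Dax and Eli are different types" should be true; it is.
Kira is a knight, and the claim "Mira is a knight exactly when Eli is a knave" is indeed true.
As a knight, Jorah's statement "Kira is a knight if Mira is a knave" should be true; it is.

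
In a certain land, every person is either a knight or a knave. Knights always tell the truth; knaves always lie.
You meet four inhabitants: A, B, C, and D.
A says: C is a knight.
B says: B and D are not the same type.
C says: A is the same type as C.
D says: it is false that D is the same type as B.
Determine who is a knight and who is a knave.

A is a knight, B is a knave, C is a knight, and D is a knave.

Suppose A is a knave. Then A's statement "C is a knight" would have to be false. Checking the 8 ways to assign the others, none is consistent with every speaker.
(For instance, with B=knave, C=knight, D=knave, A's claim "C is a knight" comes out true where it would need to be false.)
So A must be a knight, making "C is a knight" true. Taking A=knight, B=knave, C=knight, D=knave, each remaining statement checks out:
  B (knave): "B and D are not the same type" — false. ✓
  C (knight): "A is the same type as C" — true. ✓
  D (knave): "it is false that D is the same type as B" — false. ✓
This is the unique consistent assignment.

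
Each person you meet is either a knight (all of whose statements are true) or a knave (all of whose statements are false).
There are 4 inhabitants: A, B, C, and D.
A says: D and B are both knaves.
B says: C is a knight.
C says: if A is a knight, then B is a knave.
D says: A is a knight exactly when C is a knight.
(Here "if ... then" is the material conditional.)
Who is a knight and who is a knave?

A is a knave, B is a knight, C is a knight, and D is a knave.

A is a knave, so "D and B are both knaves" must be False — and it is.
B is a knight, and the claim "C is a knight" is indeed true.
C is a knight, and the claim "if A is a knight, then B is a knave" is indeed true.
D is a knave, so "A is a knight exactly when C is a knight" must be False — and it is.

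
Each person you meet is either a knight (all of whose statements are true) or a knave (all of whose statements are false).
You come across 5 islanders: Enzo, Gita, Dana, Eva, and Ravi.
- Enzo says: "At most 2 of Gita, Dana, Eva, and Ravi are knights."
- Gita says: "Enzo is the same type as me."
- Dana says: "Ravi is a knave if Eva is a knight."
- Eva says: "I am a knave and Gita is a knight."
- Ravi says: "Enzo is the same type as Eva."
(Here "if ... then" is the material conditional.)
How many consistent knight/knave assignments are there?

Consistent assignments:
  Enzo=knight, Gita=knave, Dana=knight, Eva=knave, Ravi=knave

1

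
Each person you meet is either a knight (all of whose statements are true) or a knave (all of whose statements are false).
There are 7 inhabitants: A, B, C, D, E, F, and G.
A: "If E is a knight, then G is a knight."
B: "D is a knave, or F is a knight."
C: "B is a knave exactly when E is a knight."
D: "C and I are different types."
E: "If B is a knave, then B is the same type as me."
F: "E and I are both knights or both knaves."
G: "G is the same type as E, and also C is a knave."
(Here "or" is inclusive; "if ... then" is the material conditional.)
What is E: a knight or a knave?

E is a knight.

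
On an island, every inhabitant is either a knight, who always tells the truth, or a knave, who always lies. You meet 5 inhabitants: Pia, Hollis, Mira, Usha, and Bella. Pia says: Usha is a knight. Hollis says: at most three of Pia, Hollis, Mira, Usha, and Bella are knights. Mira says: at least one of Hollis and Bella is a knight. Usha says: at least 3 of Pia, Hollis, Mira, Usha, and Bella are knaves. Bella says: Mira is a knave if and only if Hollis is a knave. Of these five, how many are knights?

3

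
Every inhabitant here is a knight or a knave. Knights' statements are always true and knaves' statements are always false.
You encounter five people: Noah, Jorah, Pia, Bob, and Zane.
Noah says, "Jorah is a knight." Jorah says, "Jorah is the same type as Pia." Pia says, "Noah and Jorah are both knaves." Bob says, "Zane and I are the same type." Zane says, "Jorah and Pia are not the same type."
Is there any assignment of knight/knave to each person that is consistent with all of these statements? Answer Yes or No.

One consistent assignment: Noah=knave, Jorah=knave, Pia=knight, Bob=knight, Zane=knight.

Yes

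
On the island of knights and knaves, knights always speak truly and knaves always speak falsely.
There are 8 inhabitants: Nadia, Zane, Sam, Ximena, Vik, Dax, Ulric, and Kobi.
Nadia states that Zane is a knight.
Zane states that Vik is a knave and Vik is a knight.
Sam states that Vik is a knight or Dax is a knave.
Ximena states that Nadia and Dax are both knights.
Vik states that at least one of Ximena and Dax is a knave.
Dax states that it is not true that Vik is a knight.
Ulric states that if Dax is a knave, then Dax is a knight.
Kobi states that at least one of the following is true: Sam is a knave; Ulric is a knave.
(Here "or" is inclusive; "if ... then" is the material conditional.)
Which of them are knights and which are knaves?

Nadia is a knave, Zane is a knave, Sam is a knight, Ximena is a knave, Vik is a knight, Dax is a knave, Ulric is a knave, and Kobi is a knight.

Nadia (knave): "Zane is a knight" — false. ✓
Zane (knave): "Vik is a knave and Vik is a knight" — false. ✓
Sam is a knight, so "Vik is a knight or Dax is a knave" must be True — and it is.
Ximena is a knave, and the claim "Nadia and Dax are both knights" is indeed false.
Vik (knight): "at least one of Ximena and Dax is a knave" — True. ✓
Dax is a knave; "it is not true that Vik is a knight" is false, as required.
Ulric (knave): "if Dax is a knave, then Dax is a knight" — false. ✓
As a knight, Kobi's statement "at least one of the following is true: Sam is a knave; Ulric is a knave" should be True; it is.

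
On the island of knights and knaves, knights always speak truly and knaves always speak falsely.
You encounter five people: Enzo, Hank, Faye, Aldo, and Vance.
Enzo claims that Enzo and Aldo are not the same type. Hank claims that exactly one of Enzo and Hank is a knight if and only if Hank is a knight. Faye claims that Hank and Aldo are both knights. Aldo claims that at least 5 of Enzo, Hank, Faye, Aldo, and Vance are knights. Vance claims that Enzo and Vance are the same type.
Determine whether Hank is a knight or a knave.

Hank is a knave.

Consistent assignments: {Enzo=knight, Hank=knave, Faye=knave, Aldo=knave, Vance=knight}; {Enzo=knight, Hank=knave, Faye=knave, Aldo=knave, Vance=knave}
In every consistent assignment, Hank is a knave.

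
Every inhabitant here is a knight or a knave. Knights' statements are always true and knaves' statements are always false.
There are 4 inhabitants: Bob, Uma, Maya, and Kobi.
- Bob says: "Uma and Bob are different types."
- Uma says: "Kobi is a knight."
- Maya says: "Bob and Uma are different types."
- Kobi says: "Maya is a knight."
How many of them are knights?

0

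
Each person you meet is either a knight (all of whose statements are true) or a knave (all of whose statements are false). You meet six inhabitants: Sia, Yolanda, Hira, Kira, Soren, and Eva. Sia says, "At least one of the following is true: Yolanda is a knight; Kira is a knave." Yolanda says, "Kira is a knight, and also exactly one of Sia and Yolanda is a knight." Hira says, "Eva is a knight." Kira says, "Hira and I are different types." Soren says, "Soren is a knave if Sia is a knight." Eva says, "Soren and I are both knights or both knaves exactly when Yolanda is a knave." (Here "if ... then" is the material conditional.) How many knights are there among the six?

2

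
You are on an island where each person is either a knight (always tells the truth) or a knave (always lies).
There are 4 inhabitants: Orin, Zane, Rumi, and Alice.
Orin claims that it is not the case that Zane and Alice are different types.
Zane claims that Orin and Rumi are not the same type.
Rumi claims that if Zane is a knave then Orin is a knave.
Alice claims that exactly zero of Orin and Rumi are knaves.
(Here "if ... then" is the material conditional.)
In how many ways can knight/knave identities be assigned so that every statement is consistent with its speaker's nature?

1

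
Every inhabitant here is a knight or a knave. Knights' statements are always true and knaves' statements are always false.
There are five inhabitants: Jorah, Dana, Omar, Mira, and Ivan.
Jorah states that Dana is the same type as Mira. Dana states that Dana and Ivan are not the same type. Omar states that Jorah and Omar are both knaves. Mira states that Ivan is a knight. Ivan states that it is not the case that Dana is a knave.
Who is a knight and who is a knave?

Jorah is a knight, Dana is a knave, Omar is a knave, Mira is a knave, and Ivan is a knave.

Suppose Jorah is a knave. Then Jorah's statement "Dana is the same type as Mira" would have to be false. Checking the 16 ways to assign the others, none is consistent with every speaker.
(For instance, with Dana=knave, Omar=knave, Mira=knave, Ivan=knave, Jorah's claim "Dana is the same type as Mira" comes out true where it would need to be false.)
So Jorah must be a knight, making "Dana is the same type as Mira" true. Taking Jorah=knight, Dana=knave, Omar=knave, Mira=knave, Ivan=knave, each remaining statement checks out:
  Dana (knave): "Dana and Ivan are not the same type" — false. ✓
  Omar (knave): "Jorah and Omar are both knaves" — false. ✓
  Mira (knave): "Ivan is a knight" — false. ✓
  Ivan (knave): "it is not the case that Dana is a knave" — false. ✓
This is the unique consistent assignment.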